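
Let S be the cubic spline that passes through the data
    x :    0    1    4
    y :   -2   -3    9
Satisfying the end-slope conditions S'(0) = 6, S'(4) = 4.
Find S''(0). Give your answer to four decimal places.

With σ_i denoting the second derivative at x_i, h_i = 1, 3, and Δ_i = (y_(i+1) − y_i)/h_i = -1, 4:
  1·σ_0 + 8·σ_1 + 3·σ_2 = 6(Δ_1 - Δ_0) = 30
Clamped end conditions give two more equations: 2h_0·σ_0 + h_0·σ_1 = 6(Δ_0 - S'(0)) = -42 and h_1·σ_1 + 2h_1·σ_2 = 6(S'(4) - Δ_1) = 0.
Solving the tridiagonal system: σ_0 = -101/4, σ_1 = 17/2, σ_2 = -17/4.

-25.2500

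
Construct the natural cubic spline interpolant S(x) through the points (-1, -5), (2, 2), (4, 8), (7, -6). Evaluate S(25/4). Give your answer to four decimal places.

-0.7861

Write σ_i for S''(x_i). With h_i = 3, 2, 3 and divided differences Δ_i = 7/3, 3, -14/3, the continuity of S' gives the tridiagonal system
  3·σ_0 + 10·σ_1 + 2·σ_2 = 6(Δ_1 - Δ_0) = 4
  2·σ_1 + 10·σ_2 + 3·σ_3 = 6(Δ_2 - Δ_1) = -46
Natural end conditions: σ_0 = σ_3 = 0.
Hence σ_0 = 0, σ_1 = 11/8, σ_2 = -39/8, σ_3 = 0.
On [4, 7], S(x) = 8 + 5/24·(x - 4) - 39/16·(x - 4)² + 13/48·(x - 4)³.
With (x - 4) = 9/4: S(25/4) = -805/1024.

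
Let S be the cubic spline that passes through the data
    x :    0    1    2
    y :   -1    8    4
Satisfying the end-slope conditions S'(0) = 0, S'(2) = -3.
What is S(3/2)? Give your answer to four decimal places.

Put M_i = S'' at the i-th knot. Here h = (1, 1) and Δ = (9, -4), so the interior equations h_(i-1)·M_(i-1) + 2(h_(i-1)+h_i)·M_i + h_i·M_(i+1) = 6(Δ_i − Δ_(i-1)) read
  1·M_0 + 4·M_1 + 1·M_2 = 6(Δ_1 - Δ_0) = -78
Clamped end conditions give two more equations: 2h_0·M_0 + h_0·M_1 = 6(Δ_0 - S'(0)) = 54 and h_1·M_1 + 2h_1·M_2 = 6(S'(2) - Δ_1) = 6.
Solving the tridiagonal system: M_0 = 45, M_1 = -36, M_2 = 21.
On [1, 2], S(x) = 8 + 9/2·(x - 1) - 18·(x - 1)² + 19/2·(x - 1)³.
With (x - 1) = 1/2: S(3/2) = 111/16.

6.9375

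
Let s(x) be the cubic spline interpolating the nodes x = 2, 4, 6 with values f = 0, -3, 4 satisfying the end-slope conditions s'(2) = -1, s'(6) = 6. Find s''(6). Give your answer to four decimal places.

1.7500

Let M_i = s''(x_i). Step sizes h_i = 2, 2; slopes of the chords Δ_i = (y_(i+1) - y_i)/h_i = -3/2, 7/2.
  2·M_0 + 8·M_1 + 2·M_2 = 6(Δ_1 - Δ_0) = 30
Clamped end conditions give two more equations: 2h_0·M_0 + h_0·M_1 = 6(Δ_0 - s'(2)) = -3 and h_1·M_1 + 2h_1·M_2 = 6(s'(6) - Δ_1) = 15.
Hence M_0 = -11/4, M_1 = 4, M_2 = 7/4.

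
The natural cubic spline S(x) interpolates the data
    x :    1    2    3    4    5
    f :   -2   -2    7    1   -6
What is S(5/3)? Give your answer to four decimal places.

Put m_i = S'' at the i-th knot. Here h = (1, 1, 1, 1) and Δ = (0, 9, -6, -7), so the interior equations h_(i-1)·m_(i-1) + 2(h_(i-1)+h_i)·m_i + h_i·m_(i+1) = 6(Δ_i − Δ_(i-1)) read
  1·m_0 + 4·m_1 + 1·m_2 = 6(Δ_1 - Δ_0) = 54
  1·m_1 + 4·m_2 + 1·m_3 = 6(Δ_2 - Δ_1) = -90
  1·m_2 + 4·m_3 + 1·m_4 = 6(Δ_3 - Δ_2) = -6
Natural end conditions: m_0 = m_4 = 0.
Solving the tridiagonal system: m_0 = 0, m_1 = 291/14, m_2 = -204/7, m_3 = 81/14, m_4 = 0.
On [1, 2], S(x) = -2 - 97/28·(x - 1) + 0·(x - 1)² + 97/28·(x - 1)³.
With (x - 1) = 2/3: S(5/3) = -1241/378.

-3.2831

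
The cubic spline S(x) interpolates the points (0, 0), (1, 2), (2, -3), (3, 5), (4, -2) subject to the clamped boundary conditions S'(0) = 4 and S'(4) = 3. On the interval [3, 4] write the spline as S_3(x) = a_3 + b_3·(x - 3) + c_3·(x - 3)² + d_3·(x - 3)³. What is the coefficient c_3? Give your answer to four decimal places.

-22.2500

Put σ_i = S'' at the i-th knot. Here h = (1, 1, 1, 1) and Δ = (2, -5, 8, -7), so the interior equations h_(i-1)·σ_(i-1) + 2(h_(i-1)+h_i)·σ_i + h_i·σ_(i+1) = 6(Δ_i − Δ_(i-1)) read
  1·σ_0 + 4·σ_1 + 1·σ_2 = 6(Δ_1 - Δ_0) = -42
  1·σ_1 + 4·σ_2 + 1·σ_3 = 6(Δ_2 - Δ_1) = 78
  1·σ_2 + 4·σ_3 + 1·σ_4 = 6(Δ_3 - Δ_2) = -90
Clamped end conditions give two more equations: 2h_0·σ_0 + h_0·σ_1 = 6(Δ_0 - S'(0)) = -12 and h_3·σ_3 + 2h_3·σ_4 = 6(S'(4) - Δ_3) = 60.
Forward elimination and back-substitution give σ_0 = 17/4, σ_1 = -41/2, σ_2 = 143/4, σ_3 = -89/2, σ_4 = 209/4.
On [3, 4], with S_3(x) = a_3 + b_3·(x - 3) + c_3·(x - 3)² + d_3·(x - 3)³: c_3 = σ_3/2 = -89/4, d_3 = (σ_4 - σ_3)/(6h_3) = 129/8, b_3 = Δ_3 - h_3(2σ_3 + σ_4)/6 = -7/8.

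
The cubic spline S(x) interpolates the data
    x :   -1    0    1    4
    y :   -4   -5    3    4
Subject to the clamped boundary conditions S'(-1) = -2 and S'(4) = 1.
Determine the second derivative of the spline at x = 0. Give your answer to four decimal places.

Put σ_i = S'' at the i-th knot. Here h = (1, 1, 3) and Δ = (-1, 8, 1/3), so the interior equations h_(i-1)·σ_(i-1) + 2(h_(i-1)+h_i)·σ_i + h_i·σ_(i+1) = 6(Δ_i − Δ_(i-1)) read
  1·σ_0 + 4·σ_1 + 1·σ_2 = 6(Δ_1 - Δ_0) = 54
  1·σ_1 + 8·σ_2 + 3·σ_3 = 6(Δ_2 - Δ_1) = -46
Clamped end conditions give two more equations: 2h_0·σ_0 + h_0·σ_1 = 6(Δ_0 - S'(-1)) = 6 and h_2·σ_2 + 2h_2·σ_3 = 6(S'(4) - Δ_2) = 4.
Solving: σ_0 = -166/29, σ_1 = 506/29, σ_2 = -292/29, σ_3 = 496/87.

17.4483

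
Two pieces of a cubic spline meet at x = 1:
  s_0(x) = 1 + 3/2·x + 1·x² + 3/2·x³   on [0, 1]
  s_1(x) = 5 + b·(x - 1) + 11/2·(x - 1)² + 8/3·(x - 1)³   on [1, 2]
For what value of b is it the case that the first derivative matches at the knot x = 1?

8

s_0'(x) = 3/2 + 2·x + 9/2·x², so s_0'(1) = 8. On the right, s_1'(1) = b, so b = 8.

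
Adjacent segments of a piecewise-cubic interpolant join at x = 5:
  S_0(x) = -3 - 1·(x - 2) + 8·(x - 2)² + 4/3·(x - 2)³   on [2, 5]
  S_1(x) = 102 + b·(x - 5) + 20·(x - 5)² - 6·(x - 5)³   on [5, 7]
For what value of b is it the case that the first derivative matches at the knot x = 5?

83

S_0'(x) = -1 + 16·(x - 2) + 4·(x - 2)², so S_0'(5) = 83. On the right, S_1'(5) = b, so b = 83.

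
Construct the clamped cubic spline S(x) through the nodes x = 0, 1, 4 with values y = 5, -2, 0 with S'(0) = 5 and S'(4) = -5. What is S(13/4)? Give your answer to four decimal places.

Put M_i = S'' at the i-th knot. Here h = (1, 3) and Δ = (-7, 2/3), so the interior equations h_(i-1)·M_(i-1) + 2(h_(i-1)+h_i)·M_i + h_i·M_(i+1) = 6(Δ_i − Δ_(i-1)) read
  1·M_0 + 8·M_1 + 3·M_2 = 6(Δ_1 - Δ_0) = 46
Clamped end conditions give two more equations: 2h_0·M_0 + h_0·M_1 = 6(Δ_0 - S'(0)) = -72 and h_1·M_1 + 2h_1·M_2 = 6(S'(4) - Δ_1) = -34.
Solving the tridiagonal system: M_0 = -177/4, M_1 = 33/2, M_2 = -167/12.
On [1, 4], S(x) = -2 - 71/8·(x - 1) + 33/4·(x - 1)² - 365/216·(x - 1)³.
With (x - 1) = 9/4: S(13/4) = 281/512.

0.5488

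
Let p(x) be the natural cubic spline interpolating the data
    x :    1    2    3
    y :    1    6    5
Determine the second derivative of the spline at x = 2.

Write m_i for p''(x_i). With h_i = 1, 1 and divided differences Δ_i = 5, -1, the continuity of p' gives the tridiagonal system
  1·m_0 + 4·m_1 + 1·m_2 = 6(Δ_1 - Δ_0) = -36
Natural end conditions: m_0 = m_2 = 0.
Forward elimination and back-substitution give m_0 = 0, m_1 = -9, m_2 = 0.

-9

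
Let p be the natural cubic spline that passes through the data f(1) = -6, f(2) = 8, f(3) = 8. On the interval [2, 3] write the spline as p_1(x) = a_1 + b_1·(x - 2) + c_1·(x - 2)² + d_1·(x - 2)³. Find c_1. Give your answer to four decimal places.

Let σ_i = p''(x_i). Step sizes h_i = 1, 1; slopes of the chords Δ_i = (y_(i+1) - y_i)/h_i = 14, 0.
  1·σ_0 + 4·σ_1 + 1·σ_2 = 6(Δ_1 - Δ_0) = -84
Natural end conditions: σ_0 = σ_2 = 0.
Solving the tridiagonal system: σ_0 = 0, σ_1 = -21, σ_2 = 0.
On [2, 3], with p_1(x) = a_1 + b_1·(x - 2) + c_1·(x - 2)² + d_1·(x - 2)³: c_1 = σ_1/2 = -21/2, d_1 = (σ_2 - σ_1)/(6h_1) = 7/2, b_1 = Δ_1 - h_1(2σ_1 + σ_2)/6 = 7.

-10.5000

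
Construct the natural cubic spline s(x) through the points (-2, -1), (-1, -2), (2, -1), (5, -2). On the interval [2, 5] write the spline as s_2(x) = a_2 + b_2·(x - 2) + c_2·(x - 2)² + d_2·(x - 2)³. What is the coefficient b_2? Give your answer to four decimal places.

Let M_i = s''(x_i). Step sizes h_i = 1, 3, 3; slopes of the chords Δ_i = (y_(i+1) - y_i)/h_i = -1, 1/3, -1/3.
  1·M_0 + 8·M_1 + 3·M_2 = 6(Δ_1 - Δ_0) = 8
  3·M_1 + 12·M_2 + 3·M_3 = 6(Δ_2 - Δ_1) = -4
Natural end conditions: M_0 = M_3 = 0.
Solving the tridiagonal system: M_0 = 0, M_1 = 36/29, M_2 = -56/87, M_3 = 0.
On [2, 5], with s_2(x) = a_2 + b_2·(x - 2) + c_2·(x - 2)² + d_2·(x - 2)³: c_2 = M_2/2 = -28/87, d_2 = (M_3 - M_2)/(6h_2) = 28/783, b_2 = Δ_2 - h_2(2M_2 + M_3)/6 = 9/29.

0.3103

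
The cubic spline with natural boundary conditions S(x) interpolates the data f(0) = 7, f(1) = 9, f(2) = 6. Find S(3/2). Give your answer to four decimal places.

7.9688

Let m_i = S''(x_i). Step sizes h_i = 1, 1; slopes of the chords Δ_i = (y_(i+1) - y_i)/h_i = 2, -3.
  1·m_0 + 4·m_1 + 1·m_2 = 6(Δ_1 - Δ_0) = -30
Natural end conditions: m_0 = m_2 = 0.
Hence m_0 = 0, m_1 = -15/2, m_2 = 0.
On [1, 2], S(x) = 9 - 1/2·(x - 1) - 15/4·(x - 1)² + 5/4·(x - 1)³.
With (x - 1) = 1/2: S(3/2) = 255/32.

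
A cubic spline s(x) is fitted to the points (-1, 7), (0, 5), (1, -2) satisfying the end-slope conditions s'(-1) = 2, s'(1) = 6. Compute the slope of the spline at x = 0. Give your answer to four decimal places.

Write M_i for s''(x_i). With h_i = 1, 1 and divided differences Δ_i = -2, -7, the continuity of s' gives the tridiagonal system
  1·M_0 + 4·M_1 + 1·M_2 = 6(Δ_1 - Δ_0) = -30
Clamped end conditions give two more equations: 2h_0·M_0 + h_0·M_1 = 6(Δ_0 - s'(-1)) = -24 and h_1·M_1 + 2h_1·M_2 = 6(s'(1) - Δ_1) = 78.
Solving: M_0 = -5/2, M_1 = -19, M_2 = 97/2.
On [0, 1], s'(x) = b_1 + 2c_1·x + 3d_1·x² with b_1 = Δ_1 - h_1(2M_1 + M_2)/6 = -35/4, c_1 = M_1/2 = -19/2, d_1 = (M_2 - M_1)/(6h_1) = 45/4. So s'(0) = -35/4.

-8.7500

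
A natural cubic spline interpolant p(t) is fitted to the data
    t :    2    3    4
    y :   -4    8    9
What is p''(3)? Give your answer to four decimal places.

-16.5000

With M_i denoting the second derivative at x_i, h_i = 1, 1, and Δ_i = (y_(i+1) − y_i)/h_i = 12, 1:
  1·M_0 + 4·M_1 + 1·M_2 = 6(Δ_1 - Δ_0) = -66
Natural end conditions: M_0 = M_2 = 0.
Hence M_0 = 0, M_1 = -33/2, M_2 = 0.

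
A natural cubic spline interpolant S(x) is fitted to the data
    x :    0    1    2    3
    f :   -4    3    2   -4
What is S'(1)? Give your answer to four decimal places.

3.4000

Let M_i = S''(x_i). Step sizes h_i = 1, 1, 1; slopes of the chords Δ_i = (y_(i+1) - y_i)/h_i = 7, -1, -6.
  1·M_0 + 4·M_1 + 1·M_2 = 6(Δ_1 - Δ_0) = -48
  1·M_1 + 4·M_2 + 1·M_3 = 6(Δ_2 - Δ_1) = -30
Natural end conditions: M_0 = M_3 = 0.
Solving the tridiagonal system: M_0 = 0, M_1 = -54/5, M_2 = -24/5, M_3 = 0.
On [1, 2], S'(x) = b_1 + 2c_1·(x - 1) + 3d_1·(x - 1)² with b_1 = Δ_1 - h_1(2M_1 + M_2)/6 = 17/5, c_1 = M_1/2 = -27/5, d_1 = (M_2 - M_1)/(6h_1) = 1. So S'(1) = 17/5.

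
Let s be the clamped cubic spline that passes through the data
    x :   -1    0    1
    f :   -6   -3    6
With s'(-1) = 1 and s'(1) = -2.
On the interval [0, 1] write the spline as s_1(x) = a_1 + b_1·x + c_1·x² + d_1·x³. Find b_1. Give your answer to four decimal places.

9.2500

With M_i denoting the second derivative at x_i, h_i = 1, 1, and Δ_i = (y_(i+1) − y_i)/h_i = 3, 9:
  1·M_0 + 4·M_1 + 1·M_2 = 6(Δ_1 - Δ_0) = 36
Clamped end conditions give two more equations: 2h_0·M_0 + h_0·M_1 = 6(Δ_0 - s'(-1)) = 12 and h_1·M_1 + 2h_1·M_2 = 6(s'(1) - Δ_1) = -66.
Solving: M_0 = -9/2, M_1 = 21, M_2 = -87/2.
On [0, 1], with s_1(x) = a_1 + b_1·x + c_1·x² + d_1·x³: c_1 = M_1/2 = 21/2, d_1 = (M_2 - M_1)/(6h_1) = -43/4, b_1 = Δ_1 - h_1(2M_1 + M_2)/6 = 37/4.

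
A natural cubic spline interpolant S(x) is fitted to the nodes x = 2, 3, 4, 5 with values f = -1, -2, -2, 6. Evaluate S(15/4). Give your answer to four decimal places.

-2.6156

With σ_i denoting the second derivative at x_i, h_i = 1, 1, 1, and Δ_i = (y_(i+1) − y_i)/h_i = -1, 0, 8:
  1·σ_0 + 4·σ_1 + 1·σ_2 = 6(Δ_1 - Δ_0) = 6
  1·σ_1 + 4·σ_2 + 1·σ_3 = 6(Δ_2 - Δ_1) = 48
Natural end conditions: σ_0 = σ_3 = 0.
Hence σ_0 = 0, σ_1 = -8/5, σ_2 = 62/5, σ_3 = 0.
On [3, 4], S(x) = -2 - 23/15·(x - 3) - 4/5·(x - 3)² + 7/3·(x - 3)³.
With (x - 3) = 3/4: S(15/4) = -837/320.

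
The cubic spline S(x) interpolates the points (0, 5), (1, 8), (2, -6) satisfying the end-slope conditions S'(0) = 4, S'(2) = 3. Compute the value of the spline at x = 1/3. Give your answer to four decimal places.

Write σ_i for S''(x_i). With h_i = 1, 1 and divided differences Δ_i = 3, -14, the continuity of S' gives the tridiagonal system
  1·σ_0 + 4·σ_1 + 1·σ_2 = 6(Δ_1 - Δ_0) = -102
Clamped end conditions give two more equations: 2h_0·σ_0 + h_0·σ_1 = 6(Δ_0 - S'(0)) = -6 and h_1·σ_1 + 2h_1·σ_2 = 6(S'(2) - Δ_1) = 102.
Forward elimination and back-substitution give σ_0 = 22, σ_1 = -50, σ_2 = 76.
On [0, 1], S(x) = 5 + 4·x + 11·x² - 12·x³.
With x = 1/3: S(1/3) = 64/9.

7.1111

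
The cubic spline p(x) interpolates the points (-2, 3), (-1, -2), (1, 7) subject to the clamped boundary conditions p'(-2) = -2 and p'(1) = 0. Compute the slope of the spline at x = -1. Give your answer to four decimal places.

-2.0833

Put σ_i = p'' at the i-th knot. Here h = (1, 2) and Δ = (-5, 9/2), so the interior equations h_(i-1)·σ_(i-1) + 2(h_(i-1)+h_i)·σ_i + h_i·σ_(i+1) = 6(Δ_i − Δ_(i-1)) read
  1·σ_0 + 6·σ_1 + 2·σ_2 = 6(Δ_1 - Δ_0) = 57
Clamped end conditions give two more equations: 2h_0·σ_0 + h_0·σ_1 = 6(Δ_0 - p'(-2)) = -18 and h_1·σ_1 + 2h_1·σ_2 = 6(p'(1) - Δ_1) = -27.
Solving: σ_0 = -107/6, σ_1 = 53/3, σ_2 = -187/12.
On [-1, 1], p'(x) = b_1 + 2c_1·(x + 1) + 3d_1·(x + 1)² with b_1 = Δ_1 - h_1(2σ_1 + σ_2)/6 = -25/12, c_1 = σ_1/2 = 53/6, d_1 = (σ_2 - σ_1)/(6h_1) = -133/48. So p'(-1) = -25/12.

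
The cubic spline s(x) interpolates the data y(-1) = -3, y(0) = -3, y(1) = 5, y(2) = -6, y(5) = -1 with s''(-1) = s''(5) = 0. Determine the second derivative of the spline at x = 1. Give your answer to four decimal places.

Let σ_i = s''(x_i). Step sizes h_i = 1, 1, 1, 3; slopes of the chords Δ_i = (y_(i+1) - y_i)/h_i = 0, 8, -11, 5/3.
  1·σ_0 + 4·σ_1 + 1·σ_2 = 6(Δ_1 - Δ_0) = 48
  1·σ_1 + 4·σ_2 + 1·σ_3 = 6(Δ_2 - Δ_1) = -114
  1·σ_2 + 8·σ_3 + 3·σ_4 = 6(Δ_3 - Δ_2) = 76
Natural end conditions: σ_0 = σ_4 = 0.
Forward elimination and back-substitution give σ_0 = 0, σ_1 = 619/29, σ_2 = -1084/29, σ_3 = 411/29, σ_4 = 0.

-37.3793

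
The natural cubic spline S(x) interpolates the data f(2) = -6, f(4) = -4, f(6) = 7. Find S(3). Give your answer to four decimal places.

-5.8438

With M_i denoting the second derivative at x_i, h_i = 2, 2, and Δ_i = (y_(i+1) − y_i)/h_i = 1, 11/2:
  2·M_0 + 8·M_1 + 2·M_2 = 6(Δ_1 - Δ_0) = 27
Natural end conditions: M_0 = M_2 = 0.
Hence M_0 = 0, M_1 = 27/8, M_2 = 0.
On [2, 4], S(x) = -6 - 1/8·(x - 2) + 0·(x - 2)² + 9/32·(x - 2)³.
With (x - 2) = 1: S(3) = -187/32.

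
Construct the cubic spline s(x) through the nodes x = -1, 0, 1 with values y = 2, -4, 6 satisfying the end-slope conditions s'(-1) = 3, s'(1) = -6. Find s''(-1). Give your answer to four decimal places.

Let M_i = s''(x_i). Step sizes h_i = 1, 1; slopes of the chords Δ_i = (y_(i+1) - y_i)/h_i = -6, 10.
  1·M_0 + 4·M_1 + 1·M_2 = 6(Δ_1 - Δ_0) = 96
Clamped end conditions give two more equations: 2h_0·M_0 + h_0·M_1 = 6(Δ_0 - s'(-1)) = -54 and h_1·M_1 + 2h_1·M_2 = 6(s'(1) - Δ_1) = -96.
Hence M_0 = -111/2, M_1 = 57, M_2 = -153/2.

-55.5000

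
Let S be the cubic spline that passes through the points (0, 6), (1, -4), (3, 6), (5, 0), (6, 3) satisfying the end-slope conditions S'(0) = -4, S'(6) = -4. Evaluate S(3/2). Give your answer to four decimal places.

-4.5298

Put M_i = S'' at the i-th knot. Here h = (1, 2, 2, 1) and Δ = (-10, 5, -3, 3), so the interior equations h_(i-1)·M_(i-1) + 2(h_(i-1)+h_i)·M_i + h_i·M_(i+1) = 6(Δ_i − Δ_(i-1)) read
  1·M_0 + 6·M_1 + 2·M_2 = 6(Δ_1 - Δ_0) = 90
  2·M_1 + 8·M_2 + 2·M_3 = 6(Δ_2 - Δ_1) = -48
  2·M_2 + 6·M_3 + 1·M_4 = 6(Δ_3 - Δ_2) = 36
Clamped end conditions give two more equations: 2h_0·M_0 + h_0·M_1 = 6(Δ_0 - S'(0)) = -36 and h_3·M_3 + 2h_3·M_4 = 6(S'(6) - Δ_3) = -42.
Solving the tridiagonal system: M_0 = -339/11, M_1 = 282/11, M_2 = -33/2, M_3 = 180/11, M_4 = -321/11.
On [1, 3], S(t) = -4 - 145/22·(t - 1) + 141/11·(t - 1)² - 309/88·(t - 1)³.
With (t - 1) = 1/2: S(3/2) = -3189/704.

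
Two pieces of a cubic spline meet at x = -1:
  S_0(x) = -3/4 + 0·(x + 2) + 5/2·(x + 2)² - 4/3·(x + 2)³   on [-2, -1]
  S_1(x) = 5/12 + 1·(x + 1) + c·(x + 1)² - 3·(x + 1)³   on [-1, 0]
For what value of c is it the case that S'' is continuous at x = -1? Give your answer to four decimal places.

S_0''(x) = 5 - 8·(x + 2), so S_0''(-1) = -3. On the right, S_1''(-1) = 2c, so c = -3/2.

-1.5000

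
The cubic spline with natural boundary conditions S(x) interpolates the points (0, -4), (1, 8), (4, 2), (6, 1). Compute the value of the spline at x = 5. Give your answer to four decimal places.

0.3592

With M_i denoting the second derivative at x_i, h_i = 1, 3, 2, and Δ_i = (y_(i+1) − y_i)/h_i = 12, -2, -1/2:
  1·M_0 + 8·M_1 + 3·M_2 = 6(Δ_1 - Δ_0) = -84
  3·M_1 + 10·M_2 + 2·M_3 = 6(Δ_2 - Δ_1) = 9
Natural end conditions: M_0 = M_3 = 0.
Solving the tridiagonal system: M_0 = 0, M_1 = -867/71, M_2 = 324/71, M_3 = 0.
On [4, 6], S(x) = 2 - 503/142·(x - 4) + 162/71·(x - 4)² - 27/71·(x - 4)³.
With (x - 4) = 1: S(5) = 51/142.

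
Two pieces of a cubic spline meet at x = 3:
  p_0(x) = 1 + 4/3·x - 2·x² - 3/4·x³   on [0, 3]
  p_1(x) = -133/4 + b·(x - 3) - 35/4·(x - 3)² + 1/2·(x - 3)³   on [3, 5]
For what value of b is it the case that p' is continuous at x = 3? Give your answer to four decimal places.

p_0'(x) = 4/3 - 4·x - 9/4·x², so p_0'(3) = -371/12. On the right, p_1'(3) = b, so b = -371/12.

-30.9167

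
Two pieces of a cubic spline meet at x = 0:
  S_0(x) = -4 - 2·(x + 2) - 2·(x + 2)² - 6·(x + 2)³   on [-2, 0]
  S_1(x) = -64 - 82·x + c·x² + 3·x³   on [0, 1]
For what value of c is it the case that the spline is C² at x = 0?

S_0''(x) = -4 - 36·(x + 2), so S_0''(0) = -76. On the right, S_1''(0) = 2c, so c = -38.

-38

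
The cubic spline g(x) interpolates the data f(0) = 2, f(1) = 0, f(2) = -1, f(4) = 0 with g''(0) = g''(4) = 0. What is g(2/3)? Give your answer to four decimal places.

With m_i denoting the second derivative at x_i, h_i = 1, 1, 2, and Δ_i = (y_(i+1) − y_i)/h_i = -2, -1, 1/2:
  1·m_0 + 4·m_1 + 1·m_2 = 6(Δ_1 - Δ_0) = 6
  1·m_1 + 6·m_2 + 2·m_3 = 6(Δ_2 - Δ_1) = 9
Natural end conditions: m_0 = m_3 = 0.
Forward elimination and back-substitution give m_0 = 0, m_1 = 27/23, m_2 = 30/23, m_3 = 0.
On [0, 1], g(x) = 2 - 101/46·x + 0·x² + 9/46·x³.
With x = 2/3: g(2/3) = 41/69.

0.5942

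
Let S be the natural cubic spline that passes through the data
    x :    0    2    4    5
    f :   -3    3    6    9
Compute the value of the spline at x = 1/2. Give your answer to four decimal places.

With M_i denoting the second derivative at x_i, h_i = 2, 2, 1, and Δ_i = (y_(i+1) − y_i)/h_i = 3, 3/2, 3:
  2·M_0 + 8·M_1 + 2·M_2 = 6(Δ_1 - Δ_0) = -9
  2·M_1 + 6·M_2 + 1·M_3 = 6(Δ_2 - Δ_1) = 9
Natural end conditions: M_0 = M_3 = 0.
Solving: M_0 = 0, M_1 = -18/11, M_2 = 45/22, M_3 = 0.
On [0, 2], S(x) = -3 + 39/11·x + 0·x² - 3/22·x³.
With x = 1/2: S(1/2) = -219/176.

-1.2443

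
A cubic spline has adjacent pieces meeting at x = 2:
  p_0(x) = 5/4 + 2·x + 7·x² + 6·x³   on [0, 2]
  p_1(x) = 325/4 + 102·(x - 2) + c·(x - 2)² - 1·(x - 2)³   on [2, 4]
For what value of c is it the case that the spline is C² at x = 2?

p_0''(x) = 14 + 36·x, so p_0''(2) = 86. On the right, p_1''(2) = 2c, so c = 43.

43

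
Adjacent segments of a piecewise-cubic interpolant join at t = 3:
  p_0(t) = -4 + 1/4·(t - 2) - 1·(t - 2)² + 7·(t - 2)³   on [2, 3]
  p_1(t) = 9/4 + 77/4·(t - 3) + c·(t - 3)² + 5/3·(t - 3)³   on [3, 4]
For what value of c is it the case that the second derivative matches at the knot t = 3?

20

p_0''(t) = -2 + 42·(t - 2), so p_0''(3) = 40. On the right, p_1''(3) = 2c, so c = 20.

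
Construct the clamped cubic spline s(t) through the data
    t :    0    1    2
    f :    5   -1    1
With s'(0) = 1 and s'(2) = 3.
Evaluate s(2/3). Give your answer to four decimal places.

1.2222

Put m_i = s'' at the i-th knot. Here h = (1, 1) and Δ = (-6, 2), so the interior equations h_(i-1)·m_(i-1) + 2(h_(i-1)+h_i)·m_i + h_i·m_(i+1) = 6(Δ_i − Δ_(i-1)) read
  1·m_0 + 4·m_1 + 1·m_2 = 6(Δ_1 - Δ_0) = 48
Clamped end conditions give two more equations: 2h_0·m_0 + h_0·m_1 = 6(Δ_0 - s'(0)) = -42 and h_1·m_1 + 2h_1·m_2 = 6(s'(2) - Δ_1) = 6.
Forward elimination and back-substitution give m_0 = -32, m_1 = 22, m_2 = -8.
On [0, 1], s(t) = 5 + 1·t - 16·t² + 9·t³.
With t = 2/3: s(2/3) = 11/9.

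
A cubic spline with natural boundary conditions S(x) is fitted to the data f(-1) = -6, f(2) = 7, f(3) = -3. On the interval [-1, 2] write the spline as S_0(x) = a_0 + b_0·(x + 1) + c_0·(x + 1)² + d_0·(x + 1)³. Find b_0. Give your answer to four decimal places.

Let M_i = S''(x_i). Step sizes h_i = 3, 1; slopes of the chords Δ_i = (y_(i+1) - y_i)/h_i = 13/3, -10.
  3·M_0 + 8·M_1 + 1·M_2 = 6(Δ_1 - Δ_0) = -86
Natural end conditions: M_0 = M_2 = 0.
Hence M_0 = 0, M_1 = -43/4, M_2 = 0.
On [-1, 2], with S_0(x) = a_0 + b_0·(x + 1) + c_0·(x + 1)² + d_0·(x + 1)³: c_0 = M_0/2 = 0, d_0 = (M_1 - M_0)/(6h_0) = -43/72, b_0 = Δ_0 - h_0(2M_0 + M_1)/6 = 233/24.

9.7083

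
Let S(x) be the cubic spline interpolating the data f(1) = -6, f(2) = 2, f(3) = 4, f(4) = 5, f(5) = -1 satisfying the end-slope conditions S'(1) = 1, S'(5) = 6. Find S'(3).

Put M_i = S'' at the i-th knot. Here h = (1, 1, 1, 1) and Δ = (8, 2, 1, -6), so the interior equations h_(i-1)·M_(i-1) + 2(h_(i-1)+h_i)·M_i + h_i·M_(i+1) = 6(Δ_i − Δ_(i-1)) read
  1·M_0 + 4·M_1 + 1·M_2 = 6(Δ_1 - Δ_0) = -36
  1·M_1 + 4·M_2 + 1·M_3 = 6(Δ_2 - Δ_1) = -6
  1·M_2 + 4·M_3 + 1·M_4 = 6(Δ_3 - Δ_2) = -42
Clamped end conditions give two more equations: 2h_0·M_0 + h_0·M_1 = 6(Δ_0 - S'(1)) = 42 and h_3·M_3 + 2h_3·M_4 = 6(S'(5) - Δ_3) = 72.
Solving: M_0 = 61/2, M_1 = -19, M_2 = 19/2, M_3 = -25, M_4 = 97/2.
On [3, 4], S'(x) = b_2 + 2c_2·(x - 3) + 3d_2·(x - 3)² with b_2 = Δ_2 - h_2(2M_2 + M_3)/6 = 2, c_2 = M_2/2 = 19/4, d_2 = (M_3 - M_2)/(6h_2) = -23/4. So S'(3) = 2.

2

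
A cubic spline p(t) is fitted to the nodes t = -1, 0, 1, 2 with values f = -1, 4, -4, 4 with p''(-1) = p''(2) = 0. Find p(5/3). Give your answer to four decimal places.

-0.1877

With M_i denoting the second derivative at x_i, h_i = 1, 1, 1, and Δ_i = (y_(i+1) − y_i)/h_i = 5, -8, 8:
  1·M_0 + 4·M_1 + 1·M_2 = 6(Δ_1 - Δ_0) = -78
  1·M_1 + 4·M_2 + 1·M_3 = 6(Δ_2 - Δ_1) = 96
Natural end conditions: M_0 = M_3 = 0.
Hence M_0 = 0, M_1 = -136/5, M_2 = 154/5, M_3 = 0.
On [1, 2], p(t) = -4 - 34/15·(t - 1) + 77/5·(t - 1)² - 77/15·(t - 1)³.
With (t - 1) = 2/3: p(5/3) = -76/405.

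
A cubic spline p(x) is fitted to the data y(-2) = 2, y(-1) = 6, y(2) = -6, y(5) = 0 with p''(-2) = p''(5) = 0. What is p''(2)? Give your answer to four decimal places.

With M_i denoting the second derivative at x_i, h_i = 1, 3, 3, and Δ_i = (y_(i+1) − y_i)/h_i = 4, -4, 2:
  1·M_0 + 8·M_1 + 3·M_2 = 6(Δ_1 - Δ_0) = -48
  3·M_1 + 12·M_2 + 3·M_3 = 6(Δ_2 - Δ_1) = 36
Natural end conditions: M_0 = M_3 = 0.
Forward elimination and back-substitution give M_0 = 0, M_1 = -228/29, M_2 = 144/29, M_3 = 0.

4.9655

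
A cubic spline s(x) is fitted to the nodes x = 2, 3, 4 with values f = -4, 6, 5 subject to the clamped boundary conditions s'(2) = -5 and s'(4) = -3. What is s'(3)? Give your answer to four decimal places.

With M_i denoting the second derivative at x_i, h_i = 1, 1, and Δ_i = (y_(i+1) − y_i)/h_i = 10, -1:
  1·M_0 + 4·M_1 + 1·M_2 = 6(Δ_1 - Δ_0) = -66
Clamped end conditions give two more equations: 2h_0·M_0 + h_0·M_1 = 6(Δ_0 - s'(2)) = 90 and h_1·M_1 + 2h_1·M_2 = 6(s'(4) - Δ_1) = -12.
Forward elimination and back-substitution give M_0 = 125/2, M_1 = -35, M_2 = 23/2.
On [3, 4], s'(x) = b_1 + 2c_1·(x - 3) + 3d_1·(x - 3)² with b_1 = Δ_1 - h_1(2M_1 + M_2)/6 = 35/4, c_1 = M_1/2 = -35/2, d_1 = (M_2 - M_1)/(6h_1) = 31/4. So s'(3) = 35/4.

8.7500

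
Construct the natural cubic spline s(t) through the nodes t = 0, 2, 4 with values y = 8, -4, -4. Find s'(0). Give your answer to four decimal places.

-7.5000

Let m_i = s''(x_i). Step sizes h_i = 2, 2; slopes of the chords Δ_i = (y_(i+1) - y_i)/h_i = -6, 0.
  2·m_0 + 8·m_1 + 2·m_2 = 6(Δ_1 - Δ_0) = 36
Natural end conditions: m_0 = m_2 = 0.
Solving: m_0 = 0, m_1 = 9/2, m_2 = 0.
On [0, 2], s'(t) = b_0 + 2c_0·t + 3d_0·t² with b_0 = Δ_0 - h_0(2m_0 + m_1)/6 = -15/2, c_0 = m_0/2 = 0, d_0 = (m_1 - m_0)/(6h_0) = 3/8. So s'(0) = -15/2.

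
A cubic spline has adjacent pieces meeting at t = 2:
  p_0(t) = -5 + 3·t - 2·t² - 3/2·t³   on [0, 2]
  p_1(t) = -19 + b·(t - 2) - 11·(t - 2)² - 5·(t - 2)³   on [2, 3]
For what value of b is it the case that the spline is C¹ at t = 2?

p_0'(t) = 3 - 4·t - 9/2·t², so p_0'(2) = -23. On the right, p_1'(2) = b, so b = -23.

-23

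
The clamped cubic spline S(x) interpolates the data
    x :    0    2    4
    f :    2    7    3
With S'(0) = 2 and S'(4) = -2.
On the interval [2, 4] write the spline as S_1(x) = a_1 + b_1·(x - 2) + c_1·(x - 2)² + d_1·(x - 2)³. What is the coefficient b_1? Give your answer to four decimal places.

0.3750

Put M_i = S'' at the i-th knot. Here h = (2, 2) and Δ = (5/2, -2), so the interior equations h_(i-1)·M_(i-1) + 2(h_(i-1)+h_i)·M_i + h_i·M_(i+1) = 6(Δ_i − Δ_(i-1)) read
  2·M_0 + 8·M_1 + 2·M_2 = 6(Δ_1 - Δ_0) = -27
Clamped end conditions give two more equations: 2h_0·M_0 + h_0·M_1 = 6(Δ_0 - S'(0)) = 3 and h_1·M_1 + 2h_1·M_2 = 6(S'(4) - Δ_1) = 0.
Solving the tridiagonal system: M_0 = 25/8, M_1 = -19/4, M_2 = 19/8.
On [2, 4], with S_1(x) = a_1 + b_1·(x - 2) + c_1·(x - 2)² + d_1·(x - 2)³: c_1 = M_1/2 = -19/8, d_1 = (M_2 - M_1)/(6h_1) = 19/32, b_1 = Δ_1 - h_1(2M_1 + M_2)/6 = 3/8.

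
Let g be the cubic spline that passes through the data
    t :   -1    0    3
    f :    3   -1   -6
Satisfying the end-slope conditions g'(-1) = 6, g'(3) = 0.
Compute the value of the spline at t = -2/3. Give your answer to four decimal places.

3.3981

Let M_i = g''(x_i). Step sizes h_i = 1, 3; slopes of the chords Δ_i = (y_(i+1) - y_i)/h_i = -4, -5/3.
  1·M_0 + 8·M_1 + 3·M_2 = 6(Δ_1 - Δ_0) = 14
Clamped end conditions give two more equations: 2h_0·M_0 + h_0·M_1 = 6(Δ_0 - g'(-1)) = -60 and h_1·M_1 + 2h_1·M_2 = 6(g'(3) - Δ_1) = 10.
Hence M_0 = -133/4, M_1 = 13/2, M_2 = -19/12.
On [-1, 0], g(t) = 3 + 6·(t + 1) - 133/8·(t + 1)² + 53/8·(t + 1)³.
With (t + 1) = 1/3: g(-2/3) = 367/108.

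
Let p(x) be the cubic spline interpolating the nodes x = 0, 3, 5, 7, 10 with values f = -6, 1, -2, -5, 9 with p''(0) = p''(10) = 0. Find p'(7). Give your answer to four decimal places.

Put σ_i = p'' at the i-th knot. Here h = (3, 2, 2, 3) and Δ = (7/3, -3/2, -3/2, 14/3), so the interior equations h_(i-1)·σ_(i-1) + 2(h_(i-1)+h_i)·σ_i + h_i·σ_(i+1) = 6(Δ_i − Δ_(i-1)) read
  3·σ_0 + 10·σ_1 + 2·σ_2 = 6(Δ_1 - Δ_0) = -23
  2·σ_1 + 8·σ_2 + 2·σ_3 = 6(Δ_2 - Δ_1) = 0
  2·σ_2 + 10·σ_3 + 3·σ_4 = 6(Δ_3 - Δ_2) = 37
Natural end conditions: σ_0 = σ_4 = 0.
Forward elimination and back-substitution give σ_0 = 0, σ_1 = -20/9, σ_2 = -7/18, σ_3 = 34/9, σ_4 = 0.
On [7, 10], p'(x) = b_3 + 2c_3·(x - 7) + 3d_3·(x - 7)² with b_3 = Δ_3 - h_3(2σ_3 + σ_4)/6 = 8/9, c_3 = σ_3/2 = 17/9, d_3 = (σ_4 - σ_3)/(6h_3) = -17/81. So p'(7) = 8/9.

0.8889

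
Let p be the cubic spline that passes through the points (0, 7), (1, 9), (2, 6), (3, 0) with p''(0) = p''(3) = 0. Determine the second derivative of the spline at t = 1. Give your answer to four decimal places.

Let M_i = p''(x_i). Step sizes h_i = 1, 1, 1; slopes of the chords Δ_i = (y_(i+1) - y_i)/h_i = 2, -3, -6.
  1·M_0 + 4·M_1 + 1·M_2 = 6(Δ_1 - Δ_0) = -30
  1·M_1 + 4·M_2 + 1·M_3 = 6(Δ_2 - Δ_1) = -18
Natural end conditions: M_0 = M_3 = 0.
Hence M_0 = 0, M_1 = -34/5, M_2 = -14/5, M_3 = 0.

-6.8000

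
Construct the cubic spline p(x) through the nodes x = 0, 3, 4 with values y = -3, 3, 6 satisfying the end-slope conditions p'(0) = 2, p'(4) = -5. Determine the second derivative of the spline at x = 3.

Write σ_i for p''(x_i). With h_i = 3, 1 and divided differences Δ_i = 2, 3, the continuity of p' gives the tridiagonal system
  3·σ_0 + 8·σ_1 + 1·σ_2 = 6(Δ_1 - Δ_0) = 6
Clamped end conditions give two more equations: 2h_0·σ_0 + h_0·σ_1 = 6(Δ_0 - p'(0)) = 0 and h_1·σ_1 + 2h_1·σ_2 = 6(p'(4) - Δ_1) = -48.
Forward elimination and back-substitution give σ_0 = -5/2, σ_1 = 5, σ_2 = -53/2.

5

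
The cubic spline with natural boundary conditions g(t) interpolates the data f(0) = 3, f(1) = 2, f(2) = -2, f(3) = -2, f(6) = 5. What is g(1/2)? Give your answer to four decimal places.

2.8966

Write m_i for g''(x_i). With h_i = 1, 1, 1, 3 and divided differences Δ_i = -1, -4, 0, 7/3, the continuity of g' gives the tridiagonal system
  1·m_0 + 4·m_1 + 1·m_2 = 6(Δ_1 - Δ_0) = -18
  1·m_1 + 4·m_2 + 1·m_3 = 6(Δ_2 - Δ_1) = 24
  1·m_2 + 8·m_3 + 3·m_4 = 6(Δ_3 - Δ_2) = 14
Natural end conditions: m_0 = m_4 = 0.
Solving: m_0 = 0, m_1 = -184/29, m_2 = 214/29, m_3 = 24/29, m_4 = 0.
On [0, 1], g(t) = 3 + 5/87·t + 0·t² - 92/87·t³.
With t = 1/2: g(1/2) = 84/29.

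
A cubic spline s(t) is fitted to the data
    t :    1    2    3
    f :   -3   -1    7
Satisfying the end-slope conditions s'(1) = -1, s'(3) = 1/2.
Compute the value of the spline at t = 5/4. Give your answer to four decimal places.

-3.1855

Let M_i = s''(x_i). Step sizes h_i = 1, 1; slopes of the chords Δ_i = (y_(i+1) - y_i)/h_i = 2, 8.
  1·M_0 + 4·M_1 + 1·M_2 = 6(Δ_1 - Δ_0) = 36
Clamped end conditions give two more equations: 2h_0·M_0 + h_0·M_1 = 6(Δ_0 - s'(1)) = 18 and h_1·M_1 + 2h_1·M_2 = 6(s'(3) - Δ_1) = -45.
Hence M_0 = 3/4, M_1 = 33/2, M_2 = -123/4.
On [1, 2], s(t) = -3 - 1·(t - 1) + 3/8·(t - 1)² + 21/8·(t - 1)³.
With (t - 1) = 1/4: s(5/4) = -1631/512.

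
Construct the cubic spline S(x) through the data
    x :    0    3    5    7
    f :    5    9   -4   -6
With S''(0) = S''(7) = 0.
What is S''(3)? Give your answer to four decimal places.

-5.8158

Put σ_i = S'' at the i-th knot. Here h = (3, 2, 2) and Δ = (4/3, -13/2, -1), so the interior equations h_(i-1)·σ_(i-1) + 2(h_(i-1)+h_i)·σ_i + h_i·σ_(i+1) = 6(Δ_i − Δ_(i-1)) read
  3·σ_0 + 10·σ_1 + 2·σ_2 = 6(Δ_1 - Δ_0) = -47
  2·σ_1 + 8·σ_2 + 2·σ_3 = 6(Δ_2 - Δ_1) = 33
Natural end conditions: σ_0 = σ_3 = 0.
Solving the tridiagonal system: σ_0 = 0, σ_1 = -221/38, σ_2 = 106/19, σ_3 = 0.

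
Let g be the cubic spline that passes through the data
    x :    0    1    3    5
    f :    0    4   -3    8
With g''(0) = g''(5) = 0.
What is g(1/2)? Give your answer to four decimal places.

2.6648

Write M_i for g''(x_i). With h_i = 1, 2, 2 and divided differences Δ_i = 4, -7/2, 11/2, the continuity of g' gives the tridiagonal system
  1·M_0 + 6·M_1 + 2·M_2 = 6(Δ_1 - Δ_0) = -45
  2·M_1 + 8·M_2 + 2·M_3 = 6(Δ_2 - Δ_1) = 54
Natural end conditions: M_0 = M_3 = 0.
Hence M_0 = 0, M_1 = -117/11, M_2 = 207/22, M_3 = 0.
On [0, 1], g(x) = 0 + 127/22·x + 0·x² - 39/22·x³.
With x = 1/2: g(1/2) = 469/176.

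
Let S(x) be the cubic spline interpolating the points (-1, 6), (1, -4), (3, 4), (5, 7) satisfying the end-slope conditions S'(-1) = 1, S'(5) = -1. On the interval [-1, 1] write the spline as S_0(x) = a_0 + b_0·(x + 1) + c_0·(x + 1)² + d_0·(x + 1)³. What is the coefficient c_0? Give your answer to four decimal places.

-7.3833

With M_i denoting the second derivative at x_i, h_i = 2, 2, 2, and Δ_i = (y_(i+1) − y_i)/h_i = -5, 4, 3/2:
  2·M_0 + 8·M_1 + 2·M_2 = 6(Δ_1 - Δ_0) = 54
  2·M_1 + 8·M_2 + 2·M_3 = 6(Δ_2 - Δ_1) = -15
Clamped end conditions give two more equations: 2h_0·M_0 + h_0·M_1 = 6(Δ_0 - S'(-1)) = -36 and h_2·M_2 + 2h_2·M_3 = 6(S'(5) - Δ_2) = -15.
Forward elimination and back-substitution give M_0 = -443/30, M_1 = 173/15, M_2 = -131/30, M_3 = -47/30.
On [-1, 1], with S_0(x) = a_0 + b_0·(x + 1) + c_0·(x + 1)² + d_0·(x + 1)³: c_0 = M_0/2 = -443/60, d_0 = (M_1 - M_0)/(6h_0) = 263/120, b_0 = Δ_0 - h_0(2M_0 + M_1)/6 = 1.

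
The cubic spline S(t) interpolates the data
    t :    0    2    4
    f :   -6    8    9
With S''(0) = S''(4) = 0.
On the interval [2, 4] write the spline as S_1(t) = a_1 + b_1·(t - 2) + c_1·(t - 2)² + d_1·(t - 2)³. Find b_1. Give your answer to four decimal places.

3.7500

Write m_i for S''(x_i). With h_i = 2, 2 and divided differences Δ_i = 7, 1/2, the continuity of S' gives the tridiagonal system
  2·m_0 + 8·m_1 + 2·m_2 = 6(Δ_1 - Δ_0) = -39
Natural end conditions: m_0 = m_2 = 0.
Hence m_0 = 0, m_1 = -39/8, m_2 = 0.
On [2, 4], with S_1(t) = a_1 + b_1·(t - 2) + c_1·(t - 2)² + d_1·(t - 2)³: c_1 = m_1/2 = -39/16, d_1 = (m_2 - m_1)/(6h_1) = 13/32, b_1 = Δ_1 - h_1(2m_1 + m_2)/6 = 15/4.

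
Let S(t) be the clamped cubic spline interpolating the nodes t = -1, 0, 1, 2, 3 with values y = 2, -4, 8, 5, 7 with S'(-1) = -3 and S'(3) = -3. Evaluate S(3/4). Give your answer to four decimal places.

Write M_i for S''(x_i). With h_i = 1, 1, 1, 1 and divided differences Δ_i = -6, 12, -3, 2, the continuity of S' gives the tridiagonal system
  1·M_0 + 4·M_1 + 1·M_2 = 6(Δ_1 - Δ_0) = 108
  1·M_1 + 4·M_2 + 1·M_3 = 6(Δ_2 - Δ_1) = -90
  1·M_2 + 4·M_3 + 1·M_4 = 6(Δ_3 - Δ_2) = 30
Clamped end conditions give two more equations: 2h_0·M_0 + h_0·M_1 = 6(Δ_0 - S'(-1)) = -18 and h_3·M_3 + 2h_3·M_4 = 6(S'(3) - Δ_3) = -30.
Hence M_0 = -879/28, M_1 = 627/14, M_2 = -159/4, M_3 = 339/14, M_4 = -759/28.
On [0, 1], S(t) = -4 + 207/56·t + 627/28·t² - 789/56·t³.
With t = 3/4: S(3/4) = 19441/3584.

5.4244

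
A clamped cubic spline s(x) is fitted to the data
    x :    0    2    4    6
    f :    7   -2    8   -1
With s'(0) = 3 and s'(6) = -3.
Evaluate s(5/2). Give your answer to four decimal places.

-0.7563

Put σ_i = s'' at the i-th knot. Here h = (2, 2, 2) and Δ = (-9/2, 5, -9/2), so the interior equations h_(i-1)·σ_(i-1) + 2(h_(i-1)+h_i)·σ_i + h_i·σ_(i+1) = 6(Δ_i − Δ_(i-1)) read
  2·σ_0 + 8·σ_1 + 2·σ_2 = 6(Δ_1 - Δ_0) = 57
  2·σ_1 + 8·σ_2 + 2·σ_3 = 6(Δ_2 - Δ_1) = -57
Clamped end conditions give two more equations: 2h_0·σ_0 + h_0·σ_1 = 6(Δ_0 - s'(0)) = -45 and h_2·σ_2 + 2h_2·σ_3 = 6(s'(6) - Δ_2) = 9.
Solving the tridiagonal system: σ_0 = -94/5, σ_1 = 151/10, σ_2 = -131/10, σ_3 = 44/5.
On [2, 4], s(x) = -2 - 7/10·(x - 2) + 151/20·(x - 2)² - 47/20·(x - 2)³.
With (x - 2) = 1/2: s(5/2) = -121/160.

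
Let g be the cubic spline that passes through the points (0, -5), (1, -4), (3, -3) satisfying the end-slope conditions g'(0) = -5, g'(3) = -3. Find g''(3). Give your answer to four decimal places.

Put σ_i = g'' at the i-th knot. Here h = (1, 2) and Δ = (1, 1/2), so the interior equations h_(i-1)·σ_(i-1) + 2(h_(i-1)+h_i)·σ_i + h_i·σ_(i+1) = 6(Δ_i − Δ_(i-1)) read
  1·σ_0 + 6·σ_1 + 2·σ_2 = 6(Δ_1 - Δ_0) = -3
Clamped end conditions give two more equations: 2h_0·σ_0 + h_0·σ_1 = 6(Δ_0 - g'(0)) = 36 and h_1·σ_1 + 2h_1·σ_2 = 6(g'(3) - Δ_1) = -21.
Hence σ_0 = 115/6, σ_1 = -7/3, σ_2 = -49/12.

-4.0833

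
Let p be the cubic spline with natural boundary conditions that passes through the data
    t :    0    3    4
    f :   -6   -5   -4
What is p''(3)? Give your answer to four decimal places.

0.5000

Write σ_i for p''(x_i). With h_i = 3, 1 and divided differences Δ_i = 1/3, 1, the continuity of p' gives the tridiagonal system
  3·σ_0 + 8·σ_1 + 1·σ_2 = 6(Δ_1 - Δ_0) = 4
Natural end conditions: σ_0 = σ_2 = 0.
Forward elimination and back-substitution give σ_0 = 0, σ_1 = 1/2, σ_2 = 0.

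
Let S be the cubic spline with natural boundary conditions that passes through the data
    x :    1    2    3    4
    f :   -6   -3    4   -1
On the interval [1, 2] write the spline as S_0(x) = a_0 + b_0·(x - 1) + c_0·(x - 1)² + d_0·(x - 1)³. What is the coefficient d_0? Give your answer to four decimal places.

Write m_i for S''(x_i). With h_i = 1, 1, 1 and divided differences Δ_i = 3, 7, -5, the continuity of S' gives the tridiagonal system
  1·m_0 + 4·m_1 + 1·m_2 = 6(Δ_1 - Δ_0) = 24
  1·m_1 + 4·m_2 + 1·m_3 = 6(Δ_2 - Δ_1) = -72
Natural end conditions: m_0 = m_3 = 0.
Solving: m_0 = 0, m_1 = 56/5, m_2 = -104/5, m_3 = 0.
On [1, 2], with S_0(x) = a_0 + b_0·(x - 1) + c_0·(x - 1)² + d_0·(x - 1)³: c_0 = m_0/2 = 0, d_0 = (m_1 - m_0)/(6h_0) = 28/15, b_0 = Δ_0 - h_0(2m_0 + m_1)/6 = 17/15.

1.8667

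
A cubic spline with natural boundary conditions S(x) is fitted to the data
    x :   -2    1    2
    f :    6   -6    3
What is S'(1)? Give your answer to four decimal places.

5.7500

Let M_i = S''(x_i). Step sizes h_i = 3, 1; slopes of the chords Δ_i = (y_(i+1) - y_i)/h_i = -4, 9.
  3·M_0 + 8·M_1 + 1·M_2 = 6(Δ_1 - Δ_0) = 78
Natural end conditions: M_0 = M_2 = 0.
Solving the tridiagonal system: M_0 = 0, M_1 = 39/4, M_2 = 0.
On [1, 2], S'(x) = b_1 + 2c_1·(x - 1) + 3d_1·(x - 1)² with b_1 = Δ_1 - h_1(2M_1 + M_2)/6 = 23/4, c_1 = M_1/2 = 39/8, d_1 = (M_2 - M_1)/(6h_1) = -13/8. So S'(1) = 23/4.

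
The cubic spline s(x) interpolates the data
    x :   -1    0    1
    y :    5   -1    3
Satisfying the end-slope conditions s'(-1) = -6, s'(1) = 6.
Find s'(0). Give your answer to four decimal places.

-1.5000

Write m_i for s''(x_i). With h_i = 1, 1 and divided differences Δ_i = -6, 4, the continuity of s' gives the tridiagonal system
  1·m_0 + 4·m_1 + 1·m_2 = 6(Δ_1 - Δ_0) = 60
Clamped end conditions give two more equations: 2h_0·m_0 + h_0·m_1 = 6(Δ_0 - s'(-1)) = 0 and h_1·m_1 + 2h_1·m_2 = 6(s'(1) - Δ_1) = 12.
Solving the tridiagonal system: m_0 = -9, m_1 = 18, m_2 = -3.
On [0, 1], s'(x) = b_1 + 2c_1·x + 3d_1·x² with b_1 = Δ_1 - h_1(2m_1 + m_2)/6 = -3/2, c_1 = m_1/2 = 9, d_1 = (m_2 - m_1)/(6h_1) = -7/2. So s'(0) = -3/2.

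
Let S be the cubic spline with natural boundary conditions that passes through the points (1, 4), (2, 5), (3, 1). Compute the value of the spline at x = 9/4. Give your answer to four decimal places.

4.4102

Let M_i = S''(x_i). Step sizes h_i = 1, 1; slopes of the chords Δ_i = (y_(i+1) - y_i)/h_i = 1, -4.
  1·M_0 + 4·M_1 + 1·M_2 = 6(Δ_1 - Δ_0) = -30
Natural end conditions: M_0 = M_2 = 0.
Forward elimination and back-substitution give M_0 = 0, M_1 = -15/2, M_2 = 0.
On [2, 3], S(x) = 5 - 3/2·(x - 2) - 15/4·(x - 2)² + 5/4·(x - 2)³.
With (x - 2) = 1/4: S(9/4) = 1129/256.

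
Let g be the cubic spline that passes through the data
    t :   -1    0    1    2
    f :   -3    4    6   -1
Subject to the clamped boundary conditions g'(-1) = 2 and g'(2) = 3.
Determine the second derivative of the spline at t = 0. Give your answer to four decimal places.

-6.5333

Write m_i for g''(x_i). With h_i = 1, 1, 1 and divided differences Δ_i = 7, 2, -7, the continuity of g' gives the tridiagonal system
  1·m_0 + 4·m_1 + 1·m_2 = 6(Δ_1 - Δ_0) = -30
  1·m_1 + 4·m_2 + 1·m_3 = 6(Δ_2 - Δ_1) = -54
Clamped end conditions give two more equations: 2h_0·m_0 + h_0·m_1 = 6(Δ_0 - g'(-1)) = 30 and h_2·m_2 + 2h_2·m_3 = 6(g'(2) - Δ_2) = 60.
Hence m_0 = 274/15, m_1 = -98/15, m_2 = -332/15, m_3 = 616/15.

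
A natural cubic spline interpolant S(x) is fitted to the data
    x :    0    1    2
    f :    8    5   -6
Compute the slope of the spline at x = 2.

-13

Write σ_i for S''(x_i). With h_i = 1, 1 and divided differences Δ_i = -3, -11, the continuity of S' gives the tridiagonal system
  1·σ_0 + 4·σ_1 + 1·σ_2 = 6(Δ_1 - Δ_0) = -48
Natural end conditions: σ_0 = σ_2 = 0.
Hence σ_0 = 0, σ_1 = -12, σ_2 = 0.
On [1, 2], S'(x) = b_1 + 2c_1·(x - 1) + 3d_1·(x - 1)² with b_1 = Δ_1 - h_1(2σ_1 + σ_2)/6 = -7, c_1 = σ_1/2 = -6, d_1 = (σ_2 - σ_1)/(6h_1) = 2. So S'(2) = -13.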